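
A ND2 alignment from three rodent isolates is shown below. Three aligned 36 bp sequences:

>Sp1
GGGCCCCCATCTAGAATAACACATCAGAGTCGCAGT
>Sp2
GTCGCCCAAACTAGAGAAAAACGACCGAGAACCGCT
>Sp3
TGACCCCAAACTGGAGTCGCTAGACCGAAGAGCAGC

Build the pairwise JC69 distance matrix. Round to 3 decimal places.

Sp1–Sp2: 16/36 sites differ → p ≈ 0.444444, d = −0.75 ln(1 − 0.592592) = 0.673455 ≈ 0.673.
Sp1–Sp3: 17/36 sites differ → p ≈ 0.472222, d = −0.75 ln(1 − 0.629629) = 0.744938 ≈ 0.745.
Sp2–Sp3: 17/36 sites differ → p ≈ 0.472222, d = −0.75 ln(1 − 0.629629) = 0.744938 ≈ 0.745.

d(Sp1,Sp2) = 0.673, d(Sp1,Sp3) = 0.745, d(Sp2,Sp3) = 0.745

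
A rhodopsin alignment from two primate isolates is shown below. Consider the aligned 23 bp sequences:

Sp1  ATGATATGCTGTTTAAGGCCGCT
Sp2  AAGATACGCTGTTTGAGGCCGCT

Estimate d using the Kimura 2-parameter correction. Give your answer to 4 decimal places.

0.1453

Of 23 sites, 2 differences are transitions and 1 are transversions, so P = 2/23 ≈ 0.086957 and Q = 1/23 ≈ 0.043478.
Under the Kimura two-parameter model, d = −½ ln(1 − 2P − Q) − ¼ ln(1 − 2Q).
1 − 2P − Q = 0.782608, giving −½ ln(0.782608) = 0.122562.
1 − 2Q = 0.913044, giving −¼ ln(0.913044) = 0.022743.
d = 0.122562 + 0.022743 = 0.145305.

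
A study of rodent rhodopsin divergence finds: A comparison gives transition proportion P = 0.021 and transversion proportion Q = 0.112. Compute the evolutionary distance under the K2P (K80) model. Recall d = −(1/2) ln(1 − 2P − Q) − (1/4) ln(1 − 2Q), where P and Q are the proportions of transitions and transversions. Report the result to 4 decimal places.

Under the Kimura two-parameter model, d = −½ ln(1 − 2P − Q) − ¼ ln(1 − 2Q).
1 − 2P − Q = 0.846, giving −½ ln(0.846) = 0.083618.
1 − 2Q = 0.776, giving −¼ ln(0.776) = 0.063401.
d = 0.083618 + 0.063401 = 0.147019.

0.1470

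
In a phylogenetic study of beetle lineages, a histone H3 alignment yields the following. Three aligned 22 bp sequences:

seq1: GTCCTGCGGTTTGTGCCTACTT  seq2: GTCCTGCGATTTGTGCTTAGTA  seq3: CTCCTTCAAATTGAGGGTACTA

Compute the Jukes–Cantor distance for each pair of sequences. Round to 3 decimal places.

d(seq1,seq2) = 0.208, d(seq1,seq3) = 0.591, d(seq2,seq3) = 0.497

seq1–seq2: 4/22 sites differ → p ≈ 0.181818, d = −0.75 ln(1 − 0.242424) = 0.208224 ≈ 0.208.
seq1–seq3: 9/22 sites differ → p ≈ 0.409091, d = −0.75 ln(1 − 0.545455) = 0.591344 ≈ 0.591.
seq2–seq3: 8/22 sites differ → p ≈ 0.363636, d = −0.75 ln(1 − 0.484848) = 0.497470 ≈ 0.497.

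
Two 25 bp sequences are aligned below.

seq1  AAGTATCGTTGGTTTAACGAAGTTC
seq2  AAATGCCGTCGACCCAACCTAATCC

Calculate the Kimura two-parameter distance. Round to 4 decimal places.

Of 25 sites, 10 differences are transitions and 2 are transversions, so P = 10/25 = 0.4 and Q = 2/25 = 0.08.
Under the Kimura two-parameter model, d = −½ ln(1 − 2P − Q) − ¼ ln(1 − 2Q).
1 − 2P − Q = 0.12, giving −½ ln(0.12) = 1.060132.
1 − 2Q = 0.84, giving −¼ ln(0.84) = 0.043588.
d = 1.060132 + 0.043588 = 1.103720.

1.1037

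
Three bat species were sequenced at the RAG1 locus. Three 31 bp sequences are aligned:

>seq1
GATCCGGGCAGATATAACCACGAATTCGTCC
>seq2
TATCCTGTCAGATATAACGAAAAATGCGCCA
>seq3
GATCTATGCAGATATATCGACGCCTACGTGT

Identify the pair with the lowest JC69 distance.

seq1 and seq2

seq1–seq2: 9/31 differ, p = 0.290, d = 0.367.
seq1–seq3: 10/31 differ, p = 0.323, d = 0.422.
seq2–seq3: 14/31 differ, p = 0.452, d = 0.691.
The smallest distance is between seq1 and seq2.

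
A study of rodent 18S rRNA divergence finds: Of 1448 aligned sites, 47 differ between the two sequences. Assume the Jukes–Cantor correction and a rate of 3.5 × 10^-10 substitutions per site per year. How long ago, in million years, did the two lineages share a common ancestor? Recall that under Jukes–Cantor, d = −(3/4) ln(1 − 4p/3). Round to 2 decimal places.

p = 47/1448 ≈ 0.032459.
d = −(3/4) ln(1 − 4p/3) = −0.75 ln(1 − 0.043279) = −0.75 ln(0.956721)
  = −0.75 × (-0.044243) = 0.033182 substitutions/site.
Under a molecular clock d = 2μt, so t = d/(2μ) = 0.033182 / (2 × 3.5 × 10^-10) = 47.40 million years.

47.40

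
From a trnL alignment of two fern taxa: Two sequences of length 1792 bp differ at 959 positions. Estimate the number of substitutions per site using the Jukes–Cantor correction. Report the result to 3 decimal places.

p = 959/1792 ≈ 0.535156.
d = −(3/4) ln(1 − 4p/3) = −0.75 ln(1 − 0.713541) = −0.75 ln(0.286459)
  = −0.75 × (-1.250160) = 0.937620 substitutions/site.

0.938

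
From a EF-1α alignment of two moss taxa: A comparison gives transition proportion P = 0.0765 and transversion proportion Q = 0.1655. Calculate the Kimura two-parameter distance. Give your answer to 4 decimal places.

0.2922

Under the Kimura two-parameter model, d = −½ ln(1 − 2P − Q) − ¼ ln(1 − 2Q).
1 − 2P − Q = 0.6815, giving −½ ln(0.6815) = 0.191730.
1 − 2Q = 0.669, giving −¼ ln(0.669) = 0.100493.
d = 0.191730 + 0.100493 = 0.292223.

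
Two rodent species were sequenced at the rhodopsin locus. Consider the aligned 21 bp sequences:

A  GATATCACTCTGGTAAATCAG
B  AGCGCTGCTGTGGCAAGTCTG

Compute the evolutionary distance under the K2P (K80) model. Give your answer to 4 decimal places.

1.5751

Of 21 sites, 9 differences are transitions and 2 are transversions, so P = 9/21 ≈ 0.428571 and Q = 2/21 ≈ 0.095238.
Under the Kimura two-parameter model, d = −½ ln(1 − 2P − Q) − ¼ ln(1 − 2Q).
1 − 2P − Q = 0.04762, giving −½ ln(0.04762) = 1.522251.
1 − 2Q = 0.809524, giving −¼ ln(0.809524) = 0.052827.
d = 1.522251 + 0.052827 = 1.575078.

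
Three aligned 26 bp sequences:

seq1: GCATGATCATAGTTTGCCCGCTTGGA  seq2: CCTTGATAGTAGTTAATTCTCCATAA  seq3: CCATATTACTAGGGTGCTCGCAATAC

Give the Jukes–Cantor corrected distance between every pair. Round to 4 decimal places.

d(seq1,seq2) = 0.8240, d(seq1,seq3) = 0.8240, d(seq2,seq3) = 0.7166

seq1–seq2: 13/26 sites differ → p = 0.5, d = −0.75 ln(1 − 0.666667) = 0.823960 ≈ 0.8240.
seq1–seq3: 13/26 sites differ → p = 0.5, d = −0.75 ln(1 − 0.666667) = 0.823960 ≈ 0.8240.
seq2–seq3: 12/26 sites differ → p ≈ 0.461538, d = −0.75 ln(1 − 0.615384) = 0.716632 ≈ 0.7166.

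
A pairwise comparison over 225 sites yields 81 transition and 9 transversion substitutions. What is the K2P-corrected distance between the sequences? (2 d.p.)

P = 81/225 = 0.36 and Q = 9/225 = 0.04.
Under the Kimura two-parameter model, d = −½ ln(1 − 2P − Q) − ¼ ln(1 − 2Q).
1 − 2P − Q = 0.24, giving −½ ln(0.24) = 0.713558.
1 − 2Q = 0.92, giving −¼ ln(0.92) = 0.020845.
d = 0.713558 + 0.020845 = 0.734403.

0.73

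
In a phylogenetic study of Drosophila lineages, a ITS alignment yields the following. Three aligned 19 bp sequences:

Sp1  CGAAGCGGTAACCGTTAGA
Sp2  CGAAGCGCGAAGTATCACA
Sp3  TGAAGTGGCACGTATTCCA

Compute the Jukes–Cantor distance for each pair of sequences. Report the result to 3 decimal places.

Sp1–Sp2: 7/19 sites differ → p ≈ 0.368421, d = −0.75 ln(1 − 0.491228) = 0.506816 ≈ 0.507.
Sp1–Sp3: 9/19 sites differ → p ≈ 0.473684, d = −0.75 ln(1 − 0.631579) = 0.748897 ≈ 0.749.
Sp2–Sp3: 7/19 sites differ → p ≈ 0.368421, d = −0.75 ln(1 − 0.491228) = 0.506816 ≈ 0.507.

d(Sp1,Sp2) = 0.507, d(Sp1,Sp3) = 0.749, d(Sp2,Sp3) = 0.507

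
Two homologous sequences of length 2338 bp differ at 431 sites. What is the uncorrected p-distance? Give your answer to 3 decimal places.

p = 431/2338 = 0.184345… ≈ 0.184 (to 3 d.p.).

0.184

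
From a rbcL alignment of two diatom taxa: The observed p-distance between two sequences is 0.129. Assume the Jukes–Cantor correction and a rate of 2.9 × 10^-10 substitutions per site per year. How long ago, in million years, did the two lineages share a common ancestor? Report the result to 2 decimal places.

d = −(3/4) ln(1 − 4p/3) = −0.75 ln(1 − 0.172) = −0.75 ln(0.828)
  = −0.75 × (-0.188742) = 0.141557 substitutions/site.
Under a molecular clock d = 2μt, so t = d/(2μ) = 0.141557 / (2 × 2.9 × 10^-10) = 244.06 million years.

244.06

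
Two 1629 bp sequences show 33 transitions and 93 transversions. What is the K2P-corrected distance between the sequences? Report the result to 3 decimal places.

0.082

P = 33/1629 ≈ 0.020258 and Q = 93/1629 ≈ 0.05709.
Under the Kimura two-parameter model, d = −½ ln(1 − 2P − Q) − ¼ ln(1 − 2Q).
1 − 2P − Q = 0.902394, giving −½ ln(0.902394) = 0.051352.
1 − 2Q = 0.88582, giving −¼ ln(0.88582) = 0.030310.
d = 0.051352 + 0.030310 = 0.081662.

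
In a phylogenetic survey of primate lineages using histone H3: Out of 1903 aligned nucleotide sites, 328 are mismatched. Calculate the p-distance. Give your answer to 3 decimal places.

p = 328/1903 = 0.172359… ≈ 0.172 (to 3 d.p.).

0.172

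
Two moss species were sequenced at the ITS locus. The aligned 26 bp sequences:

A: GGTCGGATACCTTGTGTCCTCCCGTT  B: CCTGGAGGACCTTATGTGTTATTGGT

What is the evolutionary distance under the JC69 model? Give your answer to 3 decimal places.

0.824

The sequences differ at 13 of 26 sites, so p = 13/26 = 0.5.
d = −(3/4) ln(1 − 4p/3) = −0.75 ln(1 − 0.666667) = −0.75 ln(0.333333)
  = −0.75 × (-1.098613) = 0.823960 substitutions/site.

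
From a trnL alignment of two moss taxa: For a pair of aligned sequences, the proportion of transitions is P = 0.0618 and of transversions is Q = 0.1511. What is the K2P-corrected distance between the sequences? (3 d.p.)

Under the Kimura two-parameter model, d = −½ ln(1 − 2P − Q) − ¼ ln(1 − 2Q).
1 − 2P − Q = 0.7253, giving −½ ln(0.7253) = 0.160585.
1 − 2Q = 0.6978, giving −¼ ln(0.6978) = 0.089956.
d = 0.160585 + 0.089956 = 0.250541.

0.251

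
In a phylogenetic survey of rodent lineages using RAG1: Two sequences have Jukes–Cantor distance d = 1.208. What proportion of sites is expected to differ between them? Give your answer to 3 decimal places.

p = (3/4)(1 − e^(−4d/3)) = 0.75 × (1 − e^(-1.610667)) = 0.75 × (1 − 0.199754) = 0.600185.

0.600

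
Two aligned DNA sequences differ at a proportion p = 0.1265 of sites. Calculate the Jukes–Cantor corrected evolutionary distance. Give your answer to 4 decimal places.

0.1385

d = −(3/4) ln(1 − 4p/3) = −0.75 ln(1 − 0.168667) = −0.75 ln(0.831333)
  = −0.75 × (-0.184725) = 0.138544 substitutions/site.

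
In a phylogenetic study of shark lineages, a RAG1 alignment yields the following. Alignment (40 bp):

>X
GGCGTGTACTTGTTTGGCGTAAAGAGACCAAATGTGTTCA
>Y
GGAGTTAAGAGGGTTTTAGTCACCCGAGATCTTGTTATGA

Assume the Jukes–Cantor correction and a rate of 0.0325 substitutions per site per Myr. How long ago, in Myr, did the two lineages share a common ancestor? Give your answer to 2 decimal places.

The sequences differ at 22 of 40 sites, so p = 22/40 = 0.55.
d = −(3/4) ln(1 − 4p/3) = −0.75 ln(1 − 0.733333) = −0.75 ln(0.266667)
  = −0.75 × (-1.321755) = 0.991316 substitutions/site.
Under a molecular clock d = 2μt, so t = d/(2μ) = 0.991316 / (2 × 0.0325) = 15.25 Myr.

15.25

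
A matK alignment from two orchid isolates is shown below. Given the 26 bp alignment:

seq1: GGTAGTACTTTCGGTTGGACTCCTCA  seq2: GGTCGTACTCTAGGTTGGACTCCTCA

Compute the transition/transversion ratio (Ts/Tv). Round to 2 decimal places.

0.50

Transitions are A↔G and C↔T; transversions are all other mismatches.
Transitions: 1. Transversions: 2.
R = 1/2 = 0.50.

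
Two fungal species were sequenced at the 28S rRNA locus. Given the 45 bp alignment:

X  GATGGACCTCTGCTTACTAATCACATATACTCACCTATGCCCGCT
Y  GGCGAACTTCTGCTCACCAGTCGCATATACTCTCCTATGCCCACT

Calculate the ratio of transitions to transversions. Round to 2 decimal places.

9.00

Transitions are A↔G and C↔T; transversions are all other mismatches.
Transitions: 9. Transversions: 1.
R = 9/1 = 9.00.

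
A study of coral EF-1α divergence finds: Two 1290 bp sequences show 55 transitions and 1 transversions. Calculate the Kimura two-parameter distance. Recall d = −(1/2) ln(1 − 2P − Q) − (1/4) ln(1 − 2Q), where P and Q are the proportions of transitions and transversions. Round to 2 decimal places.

P = 55/1290 ≈ 0.042636 and Q = 1/1290 ≈ 0.000775.
Under the Kimura two-parameter model, d = −½ ln(1 − 2P − Q) − ¼ ln(1 − 2Q).
1 − 2P − Q = 0.913953, giving −½ ln(0.913953) = 0.044988.
1 − 2Q = 0.99845, giving −¼ ln(0.99845) = 0.000388.
d = 0.044988 + 0.000388 = 0.045376.

0.05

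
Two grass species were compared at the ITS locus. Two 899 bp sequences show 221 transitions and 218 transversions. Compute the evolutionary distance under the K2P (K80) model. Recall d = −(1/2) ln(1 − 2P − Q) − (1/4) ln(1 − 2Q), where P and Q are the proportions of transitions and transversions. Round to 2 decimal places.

P = 221/899 ≈ 0.245829 and Q = 218/899 ≈ 0.242492.
Under the Kimura two-parameter model, d = −½ ln(1 − 2P − Q) − ¼ ln(1 − 2Q).
1 − 2P − Q = 0.26585, giving −½ ln(0.26585) = 0.662412.
1 − 2Q = 0.515016, giving −¼ ln(0.515016) = 0.165889.
d = 0.662412 + 0.165889 = 0.828301.

0.83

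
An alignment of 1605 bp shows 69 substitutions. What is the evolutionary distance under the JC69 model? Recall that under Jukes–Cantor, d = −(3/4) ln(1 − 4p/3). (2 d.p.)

p = 69/1605 ≈ 0.042991.
d = −(3/4) ln(1 − 4p/3) = −0.75 ln(1 − 0.057321) = −0.75 ln(0.942679)
  = −0.75 × (-0.059029) = 0.044272 substitutions/site.

0.04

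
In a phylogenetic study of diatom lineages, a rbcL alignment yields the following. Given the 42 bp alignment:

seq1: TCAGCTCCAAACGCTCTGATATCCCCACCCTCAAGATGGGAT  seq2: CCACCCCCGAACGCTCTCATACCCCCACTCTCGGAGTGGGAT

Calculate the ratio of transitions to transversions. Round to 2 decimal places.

4.50

Transitions are A↔G and C↔T; transversions are all other mismatches.
Transitions: 9. Transversions: 2.
R = 9/2 = 4.50.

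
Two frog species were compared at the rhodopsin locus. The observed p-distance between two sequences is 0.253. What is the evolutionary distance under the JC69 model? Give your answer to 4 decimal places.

d = −(3/4) ln(1 − 4p/3) = −0.75 ln(1 − 0.337333) = −0.75 ln(0.662667)
  = −0.75 × (-0.411483) = 0.308612 substitutions/site.

0.3086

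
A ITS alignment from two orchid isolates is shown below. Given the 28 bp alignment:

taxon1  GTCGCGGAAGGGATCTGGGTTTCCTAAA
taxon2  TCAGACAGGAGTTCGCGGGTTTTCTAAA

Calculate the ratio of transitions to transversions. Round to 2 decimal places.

Transitions are A↔G and C↔T; transversions are all other mismatches.
Transitions: 8. Transversions: 7.
R = 8/7 = 1.142857… ≈ 1.14 (to 2 d.p.).

1.14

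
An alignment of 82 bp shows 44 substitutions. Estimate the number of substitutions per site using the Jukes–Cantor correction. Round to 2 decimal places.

0.94

p = 44/82 ≈ 0.536585.
d = −(3/4) ln(1 − 4p/3) = −0.75 ln(1 − 0.715447) = −0.75 ln(0.284553)
  = −0.75 × (-1.256836) = 0.942627 substitutions/site.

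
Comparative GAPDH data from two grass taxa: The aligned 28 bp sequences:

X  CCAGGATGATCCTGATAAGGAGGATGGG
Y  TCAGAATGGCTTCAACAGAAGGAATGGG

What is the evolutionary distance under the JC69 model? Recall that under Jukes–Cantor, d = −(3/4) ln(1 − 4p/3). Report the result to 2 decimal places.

0.82

The sequences differ at 14 of 28 sites, so p = 14/28 = 0.5.
d = −(3/4) ln(1 − 4p/3) = −0.75 ln(1 − 0.666667) = −0.75 ln(0.333333)
  = −0.75 × (-1.098613) = 0.823960 substitutions/site.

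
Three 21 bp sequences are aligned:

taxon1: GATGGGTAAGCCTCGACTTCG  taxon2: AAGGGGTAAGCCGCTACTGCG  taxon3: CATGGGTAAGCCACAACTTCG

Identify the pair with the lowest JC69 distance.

taxon1–taxon2: 5/21 differ, p = 0.238, d = 0.286.
taxon1–taxon3: 3/21 differ, p = 0.143, d = 0.158.
taxon2–taxon3: 5/21 differ, p = 0.238, d = 0.286.
The smallest distance is between taxon1 and taxon3.

taxon1 and taxon3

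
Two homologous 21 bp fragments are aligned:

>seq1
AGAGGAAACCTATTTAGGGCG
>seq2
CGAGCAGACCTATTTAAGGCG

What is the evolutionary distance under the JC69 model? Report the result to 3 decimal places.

0.220

The sequences differ at 4 of 21 sites (1, 5, 7, 17), so p = 4/21 ≈ 0.190476.
d = −(3/4) ln(1 − 4p/3) = −0.75 ln(1 − 0.253968) = −0.75 ln(0.746032)
  = −0.75 × (-0.292987) = 0.219740 substitutions/site.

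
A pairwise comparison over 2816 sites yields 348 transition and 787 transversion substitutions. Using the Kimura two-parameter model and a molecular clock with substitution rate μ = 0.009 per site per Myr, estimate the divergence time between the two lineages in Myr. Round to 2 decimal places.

32.14

P = 348/2816 ≈ 0.12358 and Q = 787/2816 ≈ 0.279474.
Under the Kimura two-parameter model, d = −½ ln(1 − 2P − Q) − ¼ ln(1 − 2Q).
1 − 2P − Q = 0.473366, giving −½ ln(0.473366) = 0.373943.
1 − 2Q = 0.441052, giving −¼ ln(0.441052) = 0.204648.
d = 0.373943 + 0.204648 = 0.578591.
Under a molecular clock d = 2μt, so t = d/(2μ) = 0.578591 / (2 × 0.009) = 32.14 Myr.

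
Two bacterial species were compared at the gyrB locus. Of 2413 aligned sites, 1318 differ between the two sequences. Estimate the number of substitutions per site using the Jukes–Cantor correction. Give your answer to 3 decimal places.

p = 1318/2413 ≈ 0.546208.
d = −(3/4) ln(1 − 4p/3) = −0.75 ln(1 − 0.728277) = −0.75 ln(0.271723)
  = −0.75 × (-1.302972) = 0.977229 substitutions/site.

0.977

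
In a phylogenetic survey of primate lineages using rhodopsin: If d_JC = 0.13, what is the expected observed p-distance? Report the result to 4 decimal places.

0.1194

p = (3/4)(1 − e^(−4d/3)) = 0.75 × (1 − e^(-0.173333)) = 0.75 × (1 − 0.840858) = 0.119357.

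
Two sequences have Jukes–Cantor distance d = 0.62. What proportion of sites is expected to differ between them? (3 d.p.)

p = (3/4)(1 − e^(−4d/3)) = 0.75 × (1 − e^(-0.826667)) = 0.75 × (1 − 0.437505) = 0.421871.

0.422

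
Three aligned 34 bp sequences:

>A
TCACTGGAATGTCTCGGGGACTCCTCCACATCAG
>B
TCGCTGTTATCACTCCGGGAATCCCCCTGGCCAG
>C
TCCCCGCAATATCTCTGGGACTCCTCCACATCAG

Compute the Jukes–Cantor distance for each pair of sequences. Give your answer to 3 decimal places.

d(A,B) = 0.477, d(A,C) = 0.164, d(B,C) = 0.535

A–B: 12/34 sites differ → p ≈ 0.352941, d = −0.75 ln(1 − 0.470588) = 0.476991 ≈ 0.477.
A–C: 5/34 sites differ → p ≈ 0.147059, d = −0.75 ln(1 − 0.196079) = 0.163691 ≈ 0.164.
B–C: 13/34 sites differ → p ≈ 0.382353, d = −0.75 ln(1 − 0.509804) = 0.534712 ≈ 0.535.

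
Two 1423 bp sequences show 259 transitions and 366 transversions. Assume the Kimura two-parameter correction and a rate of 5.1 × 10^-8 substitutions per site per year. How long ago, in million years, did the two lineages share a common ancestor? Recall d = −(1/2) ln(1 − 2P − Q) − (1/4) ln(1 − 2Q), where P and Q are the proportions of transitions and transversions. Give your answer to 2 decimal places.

6.53

P = 259/1423 ≈ 0.18201 and Q = 366/1423 ≈ 0.257203.
Under the Kimura two-parameter model, d = −½ ln(1 − 2P − Q) − ¼ ln(1 − 2Q).
1 − 2P − Q = 0.378777, giving −½ ln(0.378777) = 0.485404.
1 − 2Q = 0.485594, giving −¼ ln(0.485594) = 0.180596.
d = 0.485404 + 0.180596 = 0.666000.
Under a molecular clock d = 2μt, so t = d/(2μ) = 0.666000 / (2 × 5.1 × 10^-8) = 6.53 million years.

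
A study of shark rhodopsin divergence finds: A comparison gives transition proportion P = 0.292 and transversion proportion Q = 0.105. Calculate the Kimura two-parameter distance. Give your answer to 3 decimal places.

0.643

Under the Kimura two-parameter model, d = −½ ln(1 − 2P − Q) − ¼ ln(1 − 2Q).
1 − 2P − Q = 0.311, giving −½ ln(0.311) = 0.583981.
1 − 2Q = 0.79, giving −¼ ln(0.79) = 0.058931.
d = 0.583981 + 0.058931 = 0.642912.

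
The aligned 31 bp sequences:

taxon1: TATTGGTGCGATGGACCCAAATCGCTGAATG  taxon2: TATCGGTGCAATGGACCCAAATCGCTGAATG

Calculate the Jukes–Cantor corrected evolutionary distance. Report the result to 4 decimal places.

The sequences differ at 2 of 31 sites (4, 10), so p = 2/31 ≈ 0.064516.
d = −(3/4) ln(1 − 4p/3) = −0.75 ln(1 − 0.086021) = −0.75 ln(0.913979)
  = −0.75 × (-0.089948) = 0.067461 substitutions/site.

0.0675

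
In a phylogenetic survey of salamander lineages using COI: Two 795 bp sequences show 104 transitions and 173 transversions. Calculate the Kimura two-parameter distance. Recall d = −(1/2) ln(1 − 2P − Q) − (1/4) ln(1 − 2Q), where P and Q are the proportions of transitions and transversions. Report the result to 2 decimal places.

P = 104/795 ≈ 0.130818 and Q = 173/795 ≈ 0.21761.
Under the Kimura two-parameter model, d = −½ ln(1 − 2P − Q) − ¼ ln(1 − 2Q).
1 − 2P − Q = 0.520754, giving −½ ln(0.520754) = 0.326239.
1 − 2Q = 0.56478, giving −¼ ln(0.56478) = 0.142830.
d = 0.326239 + 0.142830 = 0.469069.

0.47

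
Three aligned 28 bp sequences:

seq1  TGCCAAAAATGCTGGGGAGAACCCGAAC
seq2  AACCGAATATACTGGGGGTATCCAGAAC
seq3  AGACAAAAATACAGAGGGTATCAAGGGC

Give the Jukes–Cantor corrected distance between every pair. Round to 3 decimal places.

seq1–seq2: 9/28 sites differ → p ≈ 0.321429, d = −0.75 ln(1 − 0.428572) = 0.419713 ≈ 0.420.
seq1–seq3: 12/28 sites differ → p ≈ 0.428571, d = −0.75 ln(1 − 0.571428) = 0.635472 ≈ 0.635.
seq2–seq3: 9/28 sites differ → p ≈ 0.321429, d = −0.75 ln(1 − 0.428572) = 0.419713 ≈ 0.420.

d(seq1,seq2) = 0.420, d(seq1,seq3) = 0.635, d(seq2,seq3) = 0.420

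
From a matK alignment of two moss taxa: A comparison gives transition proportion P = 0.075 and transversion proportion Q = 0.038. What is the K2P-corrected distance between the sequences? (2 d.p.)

0.12

Under the Kimura two-parameter model, d = −½ ln(1 − 2P − Q) − ¼ ln(1 − 2Q).
1 − 2P − Q = 0.812, giving −½ ln(0.812) = 0.104127.
1 − 2Q = 0.924, giving −¼ ln(0.924) = 0.019761.
d = 0.104127 + 0.019761 = 0.123888.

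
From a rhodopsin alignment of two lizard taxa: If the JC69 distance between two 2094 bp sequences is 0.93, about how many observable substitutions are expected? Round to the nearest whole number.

Invert JC69: p = (3/4)(1 − e^(−4d/3)) = 0.75 × (1 − e^(-1.24)) = 0.75 × (1 − 0.289384) = 0.532962.
Expected differing sites = pL ≈ 0.532962 × 2094 = 1116.022428 ≈ 1116.

1116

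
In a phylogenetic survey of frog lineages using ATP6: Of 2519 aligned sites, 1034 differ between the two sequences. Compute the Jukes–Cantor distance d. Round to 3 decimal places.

p = 1034/2519 ≈ 0.41048.
d = −(3/4) ln(1 − 4p/3) = −0.75 ln(1 − 0.547307) = −0.75 ln(0.452693)
  = −0.75 × (-0.792541) = 0.594406 substitutions/site.

0.594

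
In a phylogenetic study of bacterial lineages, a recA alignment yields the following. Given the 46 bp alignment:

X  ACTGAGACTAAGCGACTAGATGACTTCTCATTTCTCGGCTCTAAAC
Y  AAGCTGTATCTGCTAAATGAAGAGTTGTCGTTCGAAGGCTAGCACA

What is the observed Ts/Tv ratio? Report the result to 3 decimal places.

Transitions are A↔G and C↔T; transversions are all other mismatches.
Transitions: 2. Transversions: 23.
R = 2/23 = 0.086956… ≈ 0.087 (to 3 d.p.).

0.087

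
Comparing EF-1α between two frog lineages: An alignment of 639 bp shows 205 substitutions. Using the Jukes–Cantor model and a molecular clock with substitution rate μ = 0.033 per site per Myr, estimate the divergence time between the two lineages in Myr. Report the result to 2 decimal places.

6.34

p = 205/639 ≈ 0.320814.
d = −(3/4) ln(1 − 4p/3) = −0.75 ln(1 − 0.427752) = −0.75 ln(0.572248)
  = −0.75 × (-0.558183) = 0.418637 substitutions/site.
Under a molecular clock d = 2μt, so t = d/(2μ) = 0.418637 / (2 × 0.033) = 6.34 Myr.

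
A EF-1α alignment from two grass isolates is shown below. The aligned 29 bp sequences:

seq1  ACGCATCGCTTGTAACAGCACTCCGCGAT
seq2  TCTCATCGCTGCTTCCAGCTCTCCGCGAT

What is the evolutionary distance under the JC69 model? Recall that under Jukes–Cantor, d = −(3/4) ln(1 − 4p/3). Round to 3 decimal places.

0.291

The sequences differ at 7 of 29 sites (1, 3, 11, 12, 14, 15, 20), so p = 7/29 ≈ 0.241379.
d = −(3/4) ln(1 − 4p/3) = −0.75 ln(1 − 0.321839) = −0.75 ln(0.678161)
  = −0.75 × (-0.388371) = 0.291278 substitutions/site.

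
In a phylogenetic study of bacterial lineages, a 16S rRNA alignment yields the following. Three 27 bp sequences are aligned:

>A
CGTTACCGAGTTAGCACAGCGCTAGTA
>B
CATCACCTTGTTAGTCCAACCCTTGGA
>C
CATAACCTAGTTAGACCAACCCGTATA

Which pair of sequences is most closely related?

A–B: 10/27 differ, p = 0.370, d = 0.511.
A–C: 10/27 differ, p = 0.370, d = 0.511.
B–C: 6/27 differ, p = 0.222, d = 0.264.
The smallest distance is between B and C.

B and C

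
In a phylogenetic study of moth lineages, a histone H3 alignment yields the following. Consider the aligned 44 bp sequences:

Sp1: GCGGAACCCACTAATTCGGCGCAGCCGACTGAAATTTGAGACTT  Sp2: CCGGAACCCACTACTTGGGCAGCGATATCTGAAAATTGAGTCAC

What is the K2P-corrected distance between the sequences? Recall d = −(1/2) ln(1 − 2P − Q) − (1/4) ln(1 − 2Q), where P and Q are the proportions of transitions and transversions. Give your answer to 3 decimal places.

0.415

Of 44 sites, 4 differences are transitions and 10 are transversions, so P = 4/44 ≈ 0.090909 and Q = 10/44 ≈ 0.227273.
Under the Kimura two-parameter model, d = −½ ln(1 − 2P − Q) − ¼ ln(1 − 2Q).
1 − 2P − Q = 0.590909, giving −½ ln(0.590909) = 0.263047.
1 − 2Q = 0.545454, giving −¼ ln(0.545454) = 0.151534.
d = 0.263047 + 0.151534 = 0.414581.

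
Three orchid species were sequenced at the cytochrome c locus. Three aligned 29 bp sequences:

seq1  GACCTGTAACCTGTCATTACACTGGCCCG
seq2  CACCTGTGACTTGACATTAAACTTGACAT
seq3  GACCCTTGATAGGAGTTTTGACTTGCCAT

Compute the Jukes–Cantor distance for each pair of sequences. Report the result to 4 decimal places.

seq1–seq2: 9/29 sites differ → p ≈ 0.310345, d = −0.75 ln(1 − 0.413793) = 0.400562 ≈ 0.4006.
seq1–seq3: 14/29 sites differ → p ≈ 0.482759, d = −0.75 ln(1 − 0.643679) = 0.773942 ≈ 0.7739.
seq2–seq3: 11/29 sites differ → p ≈ 0.37931, d = −0.75 ln(1 − 0.505747) = 0.528531 ≈ 0.5285.

d(seq1,seq2) = 0.4006, d(seq1,seq3) = 0.7739, d(seq2,seq3) = 0.5285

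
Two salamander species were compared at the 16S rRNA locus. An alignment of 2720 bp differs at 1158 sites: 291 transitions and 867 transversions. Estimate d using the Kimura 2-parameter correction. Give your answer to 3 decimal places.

0.634

P = 291/2720 ≈ 0.106985 and Q = 867/2720 = 0.31875.
Under the Kimura two-parameter model, d = −½ ln(1 − 2P − Q) − ¼ ln(1 − 2Q).
1 − 2P − Q = 0.46728, giving −½ ln(0.46728) = 0.380413.
1 − 2Q = 0.3625, giving −¼ ln(0.3625) = 0.253683.
d = 0.380413 + 0.253683 = 0.634096.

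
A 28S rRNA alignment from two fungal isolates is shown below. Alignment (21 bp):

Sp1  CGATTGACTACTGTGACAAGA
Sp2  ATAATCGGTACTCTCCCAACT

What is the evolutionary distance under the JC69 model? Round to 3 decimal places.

0.899

The sequences differ at 11 of 21 sites, so p = 11/21 ≈ 0.52381.
d = −(3/4) ln(1 − 4p/3) = −0.75 ln(1 − 0.698413) = −0.75 ln(0.301587)
  = −0.75 × (-1.198697) = 0.899023 substitutions/site.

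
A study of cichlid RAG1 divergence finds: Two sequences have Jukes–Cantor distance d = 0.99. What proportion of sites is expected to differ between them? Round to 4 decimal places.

0.5496

p = (3/4)(1 − e^(−4d/3)) = 0.75 × (1 − e^(-1.32)) = 0.75 × (1 − 0.267135) = 0.549649.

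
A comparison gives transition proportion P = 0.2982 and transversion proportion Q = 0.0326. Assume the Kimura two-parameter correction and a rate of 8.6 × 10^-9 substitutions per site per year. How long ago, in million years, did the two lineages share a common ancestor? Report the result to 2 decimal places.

Under the Kimura two-parameter model, d = −½ ln(1 − 2P − Q) − ¼ ln(1 − 2Q).
1 − 2P − Q = 0.371, giving −½ ln(0.371) = 0.495777.
1 − 2Q = 0.9348, giving −¼ ln(0.9348) = 0.016856.
d = 0.495777 + 0.016856 = 0.512633.
Under a molecular clock d = 2μt, so t = d/(2μ) = 0.512633 / (2 × 8.6 × 10^-9) = 29.80 million years.

29.80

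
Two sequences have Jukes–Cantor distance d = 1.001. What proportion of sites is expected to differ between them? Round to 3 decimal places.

0.553

p = (3/4)(1 − e^(−4d/3)) = 0.75 × (1 − e^(-1.334667)) = 0.75 × (1 − 0.263246) = 0.552566.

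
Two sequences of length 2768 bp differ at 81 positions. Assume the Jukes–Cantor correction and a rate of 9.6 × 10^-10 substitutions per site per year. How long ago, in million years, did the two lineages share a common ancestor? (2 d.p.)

15.55

p = 81/2768 ≈ 0.029263.
d = −(3/4) ln(1 − 4p/3) = −0.75 ln(1 − 0.039017) = −0.75 ln(0.960983)
  = −0.75 × (-0.039799) = 0.029849 substitutions/site.
Under a molecular clock d = 2μt, so t = d/(2μ) = 0.029849 / (2 × 9.6 × 10^-10) = 15.55 million years.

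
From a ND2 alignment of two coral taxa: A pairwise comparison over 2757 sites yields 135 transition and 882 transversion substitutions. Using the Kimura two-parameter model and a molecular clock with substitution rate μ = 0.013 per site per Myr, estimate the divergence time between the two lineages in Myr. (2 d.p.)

P = 135/2757 ≈ 0.048966 and Q = 882/2757 ≈ 0.319913.
Under the Kimura two-parameter model, d = −½ ln(1 − 2P − Q) − ¼ ln(1 − 2Q).
1 − 2P − Q = 0.582155, giving −½ ln(0.582155) = 0.270509.
1 − 2Q = 0.360174, giving −¼ ln(0.360174) = 0.255292.
d = 0.270509 + 0.255292 = 0.525801.
Under a molecular clock d = 2μt, so t = d/(2μ) = 0.525801 / (2 × 0.013) = 20.22 Myr.

20.22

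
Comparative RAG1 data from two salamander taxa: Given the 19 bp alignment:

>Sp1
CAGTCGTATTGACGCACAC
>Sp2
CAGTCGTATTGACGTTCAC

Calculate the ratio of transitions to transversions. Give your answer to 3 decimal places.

Transitions are A↔G and C↔T; transversions are all other mismatches.
Transitions: 1. Transversions: 1.
R = 1/1 = 1.000.

1.000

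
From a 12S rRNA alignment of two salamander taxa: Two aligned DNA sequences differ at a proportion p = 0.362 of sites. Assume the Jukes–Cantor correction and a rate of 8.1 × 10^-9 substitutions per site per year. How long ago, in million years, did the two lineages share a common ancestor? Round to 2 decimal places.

d = −(3/4) ln(1 − 4p/3) = −0.75 ln(1 − 0.482667) = −0.75 ln(0.517333)
  = −0.75 × (-0.659069) = 0.494302 substitutions/site.
Under a molecular clock d = 2μt, so t = d/(2μ) = 0.494302 / (2 × 8.1 × 10^-9) = 30.51 million years.

30.51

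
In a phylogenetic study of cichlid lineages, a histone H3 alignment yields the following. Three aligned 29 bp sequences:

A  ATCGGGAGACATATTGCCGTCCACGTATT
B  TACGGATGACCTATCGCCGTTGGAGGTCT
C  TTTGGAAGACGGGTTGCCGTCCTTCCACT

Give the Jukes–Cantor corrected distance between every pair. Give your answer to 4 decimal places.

A–B: 13/29 sites differ → p ≈ 0.448276, d = −0.75 ln(1 − 0.597701) = 0.682920 ≈ 0.6829.
A–C: 11/29 sites differ → p ≈ 0.37931, d = −0.75 ln(1 − 0.505747) = 0.528531 ≈ 0.5285.
B–C: 14/29 sites differ → p ≈ 0.482759, d = −0.75 ln(1 − 0.643679) = 0.773942 ≈ 0.7739.

d(A,B) = 0.6829, d(A,C) = 0.5285, d(B,C) = 0.7739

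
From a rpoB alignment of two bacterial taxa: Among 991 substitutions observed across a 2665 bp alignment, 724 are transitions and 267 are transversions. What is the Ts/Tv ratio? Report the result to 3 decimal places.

R = 724/267 = 2.711610… ≈ 2.712 (to 3 d.p.).

2.712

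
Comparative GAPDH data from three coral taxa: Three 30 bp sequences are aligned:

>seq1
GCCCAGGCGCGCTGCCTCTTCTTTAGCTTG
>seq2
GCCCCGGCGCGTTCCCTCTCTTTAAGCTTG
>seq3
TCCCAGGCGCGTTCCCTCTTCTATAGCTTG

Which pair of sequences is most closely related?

seq1–seq2: 6/30 differ, p = 0.200, d = 0.233.
seq1–seq3: 4/30 differ, p = 0.133, d = 0.147.
seq2–seq3: 6/30 differ, p = 0.200, d = 0.233.
The smallest distance is between seq1 and seq3.

seq1 and seq3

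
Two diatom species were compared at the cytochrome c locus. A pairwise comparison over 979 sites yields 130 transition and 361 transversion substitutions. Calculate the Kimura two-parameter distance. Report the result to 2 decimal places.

0.84

P = 130/979 ≈ 0.132789 and Q = 361/979 ≈ 0.368744.
Under the Kimura two-parameter model, d = −½ ln(1 − 2P − Q) − ¼ ln(1 − 2Q).
1 − 2P − Q = 0.365678, giving −½ ln(0.365678) = 0.503001.
1 − 2Q = 0.262512, giving −¼ ln(0.262512) = 0.334365.
d = 0.503001 + 0.334365 = 0.837366.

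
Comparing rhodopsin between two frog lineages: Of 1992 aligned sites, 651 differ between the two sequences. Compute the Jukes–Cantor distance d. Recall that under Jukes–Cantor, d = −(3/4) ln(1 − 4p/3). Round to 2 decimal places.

0.43

p = 651/1992 ≈ 0.326807.
d = −(3/4) ln(1 − 4p/3) = −0.75 ln(1 − 0.435743) = −0.75 ln(0.564257)
  = −0.75 × (-0.572245) = 0.429184 substitutions/site.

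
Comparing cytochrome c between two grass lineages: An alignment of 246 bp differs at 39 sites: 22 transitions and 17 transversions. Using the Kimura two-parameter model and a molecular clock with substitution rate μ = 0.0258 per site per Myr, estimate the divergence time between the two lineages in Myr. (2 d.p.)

P = 22/246 ≈ 0.089431 and Q = 17/246 ≈ 0.069106.
Under the Kimura two-parameter model, d = −½ ln(1 − 2P − Q) − ¼ ln(1 − 2Q).
1 − 2P − Q = 0.752032, giving −½ ln(0.752032) = 0.142488.
1 − 2Q = 0.861788, giving −¼ ln(0.861788) = 0.037186.
d = 0.142488 + 0.037186 = 0.179674.
Under a molecular clock d = 2μt, so t = d/(2μ) = 0.179674 / (2 × 0.0258) = 3.48 Myr.

3.48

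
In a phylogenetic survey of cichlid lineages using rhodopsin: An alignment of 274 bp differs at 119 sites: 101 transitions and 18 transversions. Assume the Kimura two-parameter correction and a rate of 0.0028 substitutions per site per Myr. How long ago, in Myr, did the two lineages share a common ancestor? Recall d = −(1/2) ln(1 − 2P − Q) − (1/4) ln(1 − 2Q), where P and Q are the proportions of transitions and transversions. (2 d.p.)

151.30

P = 101/274 ≈ 0.368613 and Q = 18/274 ≈ 0.065693.
Under the Kimura two-parameter model, d = −½ ln(1 − 2P − Q) − ¼ ln(1 − 2Q).
1 − 2P − Q = 0.197081, giving −½ ln(0.197081) = 0.812070.
1 − 2Q = 0.868614, giving −¼ ln(0.868614) = 0.035214.
d = 0.812070 + 0.035214 = 0.847284.
Under a molecular clock d = 2μt, so t = d/(2μ) = 0.847284 / (2 × 0.0028) = 151.30 Myr.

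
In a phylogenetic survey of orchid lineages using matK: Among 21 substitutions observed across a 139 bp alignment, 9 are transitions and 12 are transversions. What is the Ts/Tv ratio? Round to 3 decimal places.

0.750

R = 9/12 = 0.750.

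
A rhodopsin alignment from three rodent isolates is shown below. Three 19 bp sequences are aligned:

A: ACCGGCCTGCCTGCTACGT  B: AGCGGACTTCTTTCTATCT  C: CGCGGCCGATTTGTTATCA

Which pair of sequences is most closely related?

A and B

A–B: 7/19 differ, p = 0.368, d = 0.507.
A–C: 10/19 differ, p = 0.526, d = 0.907.
B–C: 8/19 differ, p = 0.421, d = 0.618.
The smallest distance is between A and B.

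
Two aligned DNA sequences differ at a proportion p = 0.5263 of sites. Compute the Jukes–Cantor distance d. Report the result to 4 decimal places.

d = −(3/4) ln(1 − 4p/3) = −0.75 ln(1 − 0.701733) = −0.75 ln(0.298267)
  = −0.75 × (-1.209766) = 0.907325 substitutions/site.

0.9073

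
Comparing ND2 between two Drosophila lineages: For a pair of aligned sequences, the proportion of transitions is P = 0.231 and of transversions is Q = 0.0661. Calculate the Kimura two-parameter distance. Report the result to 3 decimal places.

0.411

Under the Kimura two-parameter model, d = −½ ln(1 − 2P − Q) − ¼ ln(1 − 2Q).
1 − 2P − Q = 0.4719, giving −½ ln(0.4719) = 0.375494.
1 − 2Q = 0.8678, giving −¼ ln(0.8678) = 0.035449.
d = 0.375494 + 0.035449 = 0.410943.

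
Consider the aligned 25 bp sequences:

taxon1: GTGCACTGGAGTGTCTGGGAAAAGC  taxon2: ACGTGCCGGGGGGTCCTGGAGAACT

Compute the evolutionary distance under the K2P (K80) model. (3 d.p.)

Of 25 sites, 9 differences are transitions and 3 are transversions, so P = 9/25 = 0.36 and Q = 3/25 = 0.12.
Under the Kimura two-parameter model, d = −½ ln(1 − 2P − Q) − ¼ ln(1 − 2Q).
1 − 2P − Q = 0.16, giving −½ ln(0.16) = 0.916291.
1 − 2Q = 0.76, giving −¼ ln(0.76) = 0.068609.
d = 0.916291 + 0.068609 = 0.984900.

0.985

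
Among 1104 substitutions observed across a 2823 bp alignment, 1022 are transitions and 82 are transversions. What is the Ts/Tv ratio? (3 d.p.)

R = 1022/82 = 12.463414… ≈ 12.463 (to 3 d.p.).

12.463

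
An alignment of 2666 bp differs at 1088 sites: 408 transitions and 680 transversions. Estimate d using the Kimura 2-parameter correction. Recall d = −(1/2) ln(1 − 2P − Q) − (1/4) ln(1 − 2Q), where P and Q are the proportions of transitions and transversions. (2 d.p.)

0.59

P = 408/2666 ≈ 0.153038 and Q = 680/2666 ≈ 0.255064.
Under the Kimura two-parameter model, d = −½ ln(1 − 2P − Q) − ¼ ln(1 − 2Q).
1 − 2P − Q = 0.43886, giving −½ ln(0.43886) = 0.411787.
1 − 2Q = 0.489872, giving −¼ ln(0.489872) = 0.178403.
d = 0.411787 + 0.178403 = 0.590190.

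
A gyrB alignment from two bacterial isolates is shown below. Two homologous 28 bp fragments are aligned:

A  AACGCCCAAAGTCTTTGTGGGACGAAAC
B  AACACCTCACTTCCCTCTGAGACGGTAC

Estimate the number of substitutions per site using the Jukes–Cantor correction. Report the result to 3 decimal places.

0.556

The sequences differ at 11 of 28 sites, so p = 11/28 ≈ 0.392857.
d = −(3/4) ln(1 − 4p/3) = −0.75 ln(1 − 0.523809) = −0.75 ln(0.476191)
  = −0.75 × (-0.741936) = 0.556452 substitutions/site.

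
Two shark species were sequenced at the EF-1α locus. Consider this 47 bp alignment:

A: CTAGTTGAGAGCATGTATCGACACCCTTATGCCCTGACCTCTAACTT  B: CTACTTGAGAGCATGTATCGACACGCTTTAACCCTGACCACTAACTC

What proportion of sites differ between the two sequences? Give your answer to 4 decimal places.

The sequences differ at 7 of 47 positions (sites 4, 25, 29, 30, 31, 40, 47).
p = 7/47 = 0.148936… ≈ 0.1489 (to 4 d.p.).

0.1489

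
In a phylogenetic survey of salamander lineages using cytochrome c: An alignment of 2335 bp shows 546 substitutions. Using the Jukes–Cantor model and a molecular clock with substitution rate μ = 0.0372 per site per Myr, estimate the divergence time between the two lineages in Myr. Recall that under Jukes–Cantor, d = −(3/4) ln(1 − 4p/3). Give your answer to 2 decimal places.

3.77

p = 546/2335 ≈ 0.233833.
d = −(3/4) ln(1 − 4p/3) = −0.75 ln(1 − 0.311777) = −0.75 ln(0.688223)
  = −0.75 × (-0.373642) = 0.280232 substitutions/site.
Under a molecular clock d = 2μt, so t = d/(2μ) = 0.280232 / (2 × 0.0372) = 3.77 Myr.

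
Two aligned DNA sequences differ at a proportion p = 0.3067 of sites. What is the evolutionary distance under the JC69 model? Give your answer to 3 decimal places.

d = −(3/4) ln(1 − 4p/3) = −0.75 ln(1 − 0.408933) = −0.75 ln(0.591067)
  = −0.75 × (-0.525826) = 0.394370 substitutions/site.

0.394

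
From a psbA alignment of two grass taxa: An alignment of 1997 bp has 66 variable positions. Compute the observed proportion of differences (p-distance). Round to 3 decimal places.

p = 66/1997 = 0.033049… ≈ 0.033 (to 3 d.p.).

0.033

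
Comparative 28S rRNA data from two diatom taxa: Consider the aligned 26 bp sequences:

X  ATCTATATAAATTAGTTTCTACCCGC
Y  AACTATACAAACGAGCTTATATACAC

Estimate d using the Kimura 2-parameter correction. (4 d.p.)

Of 26 sites, 5 differences are transitions and 4 are transversions, so P = 5/26 ≈ 0.192308 and Q = 4/26 ≈ 0.153846.
Under the Kimura two-parameter model, d = −½ ln(1 − 2P − Q) − ¼ ln(1 − 2Q).
1 − 2P − Q = 0.461538, giving −½ ln(0.461538) = 0.386595.
1 − 2Q = 0.692308, giving −¼ ln(0.692308) = 0.091931.
d = 0.386595 + 0.091931 = 0.478526.

0.4785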